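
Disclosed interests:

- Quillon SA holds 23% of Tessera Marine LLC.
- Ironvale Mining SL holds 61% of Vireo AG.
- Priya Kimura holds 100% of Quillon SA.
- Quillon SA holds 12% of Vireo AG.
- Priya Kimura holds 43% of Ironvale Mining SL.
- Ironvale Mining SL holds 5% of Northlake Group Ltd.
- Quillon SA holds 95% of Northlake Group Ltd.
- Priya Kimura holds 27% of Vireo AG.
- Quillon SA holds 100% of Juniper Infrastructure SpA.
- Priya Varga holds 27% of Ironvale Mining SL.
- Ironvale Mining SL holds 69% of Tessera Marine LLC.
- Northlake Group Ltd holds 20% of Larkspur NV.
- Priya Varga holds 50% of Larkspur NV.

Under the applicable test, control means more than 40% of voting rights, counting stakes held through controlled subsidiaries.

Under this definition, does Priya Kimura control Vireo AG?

Yes

Priya Kimura holds 43% of Ironvale, so Priya Kimura controls Ironvale.
Priya Kimura holds 100% of Quillon, so Priya Kimura controls Quillon.
Quillon and Priya Kimura and Ironvale together hold 12% + 27% + 61% = 100% of Vireo, so Priya Kimura controls Vireo.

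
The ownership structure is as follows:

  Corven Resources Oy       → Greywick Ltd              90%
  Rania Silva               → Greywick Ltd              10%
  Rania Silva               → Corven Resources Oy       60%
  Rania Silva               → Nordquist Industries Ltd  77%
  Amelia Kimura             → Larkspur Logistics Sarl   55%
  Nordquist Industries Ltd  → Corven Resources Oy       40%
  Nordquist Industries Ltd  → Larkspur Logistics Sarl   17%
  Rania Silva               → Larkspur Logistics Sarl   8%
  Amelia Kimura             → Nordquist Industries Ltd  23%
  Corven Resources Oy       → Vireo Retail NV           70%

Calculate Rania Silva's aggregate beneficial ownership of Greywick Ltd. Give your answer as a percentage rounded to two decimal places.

Rania reaches Greywick along 3 paths.
Via Corven: 60% × 90% = 54%.
Via Nordquist → Corven: 77% × 40% × 90% = 27.72%.
Direct stake: 10% = 10%.
Total: 54% + 27.72% + 10% = 91.72%.

91.72%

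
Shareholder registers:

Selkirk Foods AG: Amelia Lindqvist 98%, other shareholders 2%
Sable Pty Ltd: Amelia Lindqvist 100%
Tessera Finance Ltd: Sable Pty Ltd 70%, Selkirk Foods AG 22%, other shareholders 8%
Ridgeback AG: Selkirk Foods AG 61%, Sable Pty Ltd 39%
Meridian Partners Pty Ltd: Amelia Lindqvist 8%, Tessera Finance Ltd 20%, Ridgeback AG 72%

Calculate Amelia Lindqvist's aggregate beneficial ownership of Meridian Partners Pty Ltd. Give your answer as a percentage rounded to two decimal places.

97.43%

Amelia reaches Meridian along 5 paths.
Direct stake: 8% = 8%.
Via Sable → Tessera: 100% × 70% × 20% = 14%.
Via Selkirk → Tessera: 98% × 22% × 20% = 4.312%.
Via Selkirk → Ridgeback: 98% × 61% × 72% = 43.0416%.
Via Sable → Ridgeback: 100% × 39% × 72% = 28.08%.
Total: 8% + 14% + 4.312% + 43.0416% + 28.08% = 97.4336%.
Rounded: 97.43%.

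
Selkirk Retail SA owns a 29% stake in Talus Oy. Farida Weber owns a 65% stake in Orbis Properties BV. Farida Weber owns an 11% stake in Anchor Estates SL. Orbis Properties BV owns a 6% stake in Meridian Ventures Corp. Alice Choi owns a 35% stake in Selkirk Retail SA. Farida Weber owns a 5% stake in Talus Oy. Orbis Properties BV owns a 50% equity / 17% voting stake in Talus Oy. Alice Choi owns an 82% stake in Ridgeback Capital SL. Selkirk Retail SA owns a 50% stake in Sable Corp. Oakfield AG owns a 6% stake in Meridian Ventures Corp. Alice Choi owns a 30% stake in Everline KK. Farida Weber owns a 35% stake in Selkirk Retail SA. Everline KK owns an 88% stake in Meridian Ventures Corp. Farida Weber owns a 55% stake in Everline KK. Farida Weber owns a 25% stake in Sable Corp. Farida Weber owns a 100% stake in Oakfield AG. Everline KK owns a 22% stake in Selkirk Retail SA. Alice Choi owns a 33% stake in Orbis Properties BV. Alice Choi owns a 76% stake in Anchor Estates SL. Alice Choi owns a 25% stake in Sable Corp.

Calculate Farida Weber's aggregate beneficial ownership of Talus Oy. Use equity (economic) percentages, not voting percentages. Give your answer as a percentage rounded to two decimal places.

Farida reaches Talus along 4 paths.
Via Everline → Selkirk: 55% × 22% × 29% = 3.509%.
Via Selkirk: 35% × 29% = 10.15%.
Via Orbis: 65% × 50% = 32.5%.
Direct stake: 5% = 5%.
Total: 3.509% + 10.15% + 32.5% + 5% = 51.159%.
Rounded: 51.16%.

51.16%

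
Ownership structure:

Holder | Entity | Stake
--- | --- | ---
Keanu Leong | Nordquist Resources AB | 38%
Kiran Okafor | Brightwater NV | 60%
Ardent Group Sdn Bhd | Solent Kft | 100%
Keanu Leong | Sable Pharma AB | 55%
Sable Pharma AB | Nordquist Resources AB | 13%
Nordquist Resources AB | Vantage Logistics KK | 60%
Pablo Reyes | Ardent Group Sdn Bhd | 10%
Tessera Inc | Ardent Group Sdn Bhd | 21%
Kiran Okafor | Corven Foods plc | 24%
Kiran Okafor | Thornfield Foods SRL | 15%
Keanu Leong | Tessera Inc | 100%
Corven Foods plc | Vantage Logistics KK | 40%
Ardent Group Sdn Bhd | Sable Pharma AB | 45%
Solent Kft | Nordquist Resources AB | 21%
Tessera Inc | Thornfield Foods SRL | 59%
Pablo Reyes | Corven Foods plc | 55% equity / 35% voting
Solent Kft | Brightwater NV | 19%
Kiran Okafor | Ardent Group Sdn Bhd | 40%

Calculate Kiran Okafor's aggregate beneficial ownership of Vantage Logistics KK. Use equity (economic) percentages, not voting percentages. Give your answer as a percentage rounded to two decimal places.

Kiran reaches Vantage along 3 paths.
Via Corven: 24% × 40% = 9.6%.
Via Ardent → Solent → Nordquist: 40% × 100% × 21% × 60% = 5.04%.
Via Ardent → Sable → Nordquist: 40% × 45% × 13% × 60% = 1.404%.
Total: 9.6% + 5.04% + 1.404% = 16.044%.
Rounded: 16.04%.

16.04%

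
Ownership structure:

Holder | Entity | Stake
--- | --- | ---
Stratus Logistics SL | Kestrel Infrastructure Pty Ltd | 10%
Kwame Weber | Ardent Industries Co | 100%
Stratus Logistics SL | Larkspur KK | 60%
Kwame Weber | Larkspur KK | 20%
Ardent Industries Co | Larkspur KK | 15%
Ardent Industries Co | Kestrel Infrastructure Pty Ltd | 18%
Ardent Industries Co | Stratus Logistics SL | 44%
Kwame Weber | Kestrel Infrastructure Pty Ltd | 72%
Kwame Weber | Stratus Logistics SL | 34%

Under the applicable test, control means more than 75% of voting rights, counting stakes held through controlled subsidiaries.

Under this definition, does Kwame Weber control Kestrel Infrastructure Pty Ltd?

Yes

Kwame holds 100% of Ardent, so Kwame controls Ardent.
Ardent and Kwame together hold 44% + 34% = 78% of Stratus, so Kwame controls Stratus.
Stratus and Ardent and Kwame together hold 10% + 18% + 72% = 100% of Kestrel, so Kwame controls Kestrel.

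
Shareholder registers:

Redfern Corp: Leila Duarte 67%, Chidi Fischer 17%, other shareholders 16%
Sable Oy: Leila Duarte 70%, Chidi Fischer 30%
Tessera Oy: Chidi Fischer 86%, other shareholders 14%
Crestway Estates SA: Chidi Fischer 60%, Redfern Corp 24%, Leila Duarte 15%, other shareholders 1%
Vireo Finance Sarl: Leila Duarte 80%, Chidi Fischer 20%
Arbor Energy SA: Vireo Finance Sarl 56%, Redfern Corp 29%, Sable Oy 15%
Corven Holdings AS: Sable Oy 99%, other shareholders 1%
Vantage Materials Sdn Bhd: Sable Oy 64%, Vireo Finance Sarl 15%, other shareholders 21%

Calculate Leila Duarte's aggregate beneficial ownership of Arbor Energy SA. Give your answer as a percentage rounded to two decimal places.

74.73%

Leila reaches Arbor along 3 paths.
Via Vireo: 80% × 56% = 44.8%.
Via Redfern: 67% × 29% = 19.43%.
Via Sable: 70% × 15% = 10.5%.
Total: 44.8% + 19.43% + 10.5% = 74.73%.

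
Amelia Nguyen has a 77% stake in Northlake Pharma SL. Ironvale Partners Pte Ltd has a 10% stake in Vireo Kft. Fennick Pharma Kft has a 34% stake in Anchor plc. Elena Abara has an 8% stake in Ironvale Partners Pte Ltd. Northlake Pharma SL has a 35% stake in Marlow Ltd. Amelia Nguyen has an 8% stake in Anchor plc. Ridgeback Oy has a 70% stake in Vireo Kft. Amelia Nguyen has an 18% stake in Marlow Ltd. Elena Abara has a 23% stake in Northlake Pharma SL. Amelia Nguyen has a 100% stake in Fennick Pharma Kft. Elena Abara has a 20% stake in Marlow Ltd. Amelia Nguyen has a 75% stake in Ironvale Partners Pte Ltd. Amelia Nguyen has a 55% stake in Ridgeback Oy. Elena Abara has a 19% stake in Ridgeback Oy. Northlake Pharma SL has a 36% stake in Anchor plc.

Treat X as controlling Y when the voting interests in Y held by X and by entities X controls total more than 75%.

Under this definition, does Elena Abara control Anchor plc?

Elena's largest direct stake is 23% in Northlake, which does not meet the threshold, so Elena controls no company.
Neither Elena nor any entity Elena controls holds any voting interest in Anchor.
So Elena does not control Anchor.

No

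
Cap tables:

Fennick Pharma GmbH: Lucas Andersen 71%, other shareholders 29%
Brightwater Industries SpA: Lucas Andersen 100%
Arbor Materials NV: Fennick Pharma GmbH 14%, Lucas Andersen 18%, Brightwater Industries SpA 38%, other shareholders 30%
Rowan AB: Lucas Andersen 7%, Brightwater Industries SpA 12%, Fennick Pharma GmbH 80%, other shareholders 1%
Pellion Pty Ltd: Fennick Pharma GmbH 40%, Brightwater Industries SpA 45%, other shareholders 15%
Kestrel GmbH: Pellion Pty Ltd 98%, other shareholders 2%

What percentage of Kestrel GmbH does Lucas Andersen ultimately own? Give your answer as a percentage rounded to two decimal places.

Lucas reaches Kestrel along 2 paths.
Via Fennick → Pellion: 71% × 40% × 98% = 27.832%.
Via Brightwater → Pellion: 100% × 45% × 98% = 44.1%.
Total: 27.832% + 44.1% = 71.932%.
Rounded: 71.93%.

71.93%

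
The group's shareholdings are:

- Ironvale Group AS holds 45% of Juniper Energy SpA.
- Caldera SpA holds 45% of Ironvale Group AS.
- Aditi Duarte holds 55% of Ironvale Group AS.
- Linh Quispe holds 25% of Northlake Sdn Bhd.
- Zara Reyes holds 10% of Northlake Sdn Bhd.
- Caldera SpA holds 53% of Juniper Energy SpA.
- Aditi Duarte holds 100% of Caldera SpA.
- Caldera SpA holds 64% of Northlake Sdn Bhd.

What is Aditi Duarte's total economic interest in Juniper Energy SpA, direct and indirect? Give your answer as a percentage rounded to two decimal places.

98.00%

Aditi reaches Juniper along 3 paths.
Via Caldera: 100% × 53% = 53%.
Via Ironvale: 55% × 45% = 24.75%.
Via Caldera → Ironvale: 100% × 45% × 45% = 20.25%.
Total: 53% + 24.75% + 20.25% = 98%.
Rounded: 98.00%.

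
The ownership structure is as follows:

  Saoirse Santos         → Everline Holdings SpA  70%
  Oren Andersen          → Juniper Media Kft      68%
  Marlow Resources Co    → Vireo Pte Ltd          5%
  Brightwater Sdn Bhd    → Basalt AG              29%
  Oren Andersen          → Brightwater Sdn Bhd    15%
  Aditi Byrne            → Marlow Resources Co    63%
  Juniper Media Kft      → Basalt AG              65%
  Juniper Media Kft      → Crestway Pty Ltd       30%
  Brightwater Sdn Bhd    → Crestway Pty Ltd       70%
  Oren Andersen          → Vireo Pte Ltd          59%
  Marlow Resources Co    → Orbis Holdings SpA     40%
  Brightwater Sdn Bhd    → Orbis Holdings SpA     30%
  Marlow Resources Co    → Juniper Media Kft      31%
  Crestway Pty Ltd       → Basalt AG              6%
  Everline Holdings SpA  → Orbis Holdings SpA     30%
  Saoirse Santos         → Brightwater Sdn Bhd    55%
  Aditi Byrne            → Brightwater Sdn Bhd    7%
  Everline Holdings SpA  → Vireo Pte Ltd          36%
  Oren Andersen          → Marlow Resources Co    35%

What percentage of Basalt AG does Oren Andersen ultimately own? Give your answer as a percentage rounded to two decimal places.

57.65%

Oren reaches Basalt along 6 paths.
Via Juniper: 68% × 65% = 44.2%.
Via Marlow → Juniper: 35% × 31% × 65% = 7.0525%.
Via Brightwater → Crestway: 15% × 70% × 6% = 0.63%.
Via Juniper → Crestway: 68% × 30% × 6% = 1.224%.
Via Marlow → Juniper → Crestway: 35% × 31% × 30% × 6% = 0.1953%.
Via Brightwater: 15% × 29% = 4.35%.
Total: 44.2% + 7.0525% + 0.63% + 1.224% + 0.1953% + 4.35% = 57.6518%.
Rounded: 57.65%.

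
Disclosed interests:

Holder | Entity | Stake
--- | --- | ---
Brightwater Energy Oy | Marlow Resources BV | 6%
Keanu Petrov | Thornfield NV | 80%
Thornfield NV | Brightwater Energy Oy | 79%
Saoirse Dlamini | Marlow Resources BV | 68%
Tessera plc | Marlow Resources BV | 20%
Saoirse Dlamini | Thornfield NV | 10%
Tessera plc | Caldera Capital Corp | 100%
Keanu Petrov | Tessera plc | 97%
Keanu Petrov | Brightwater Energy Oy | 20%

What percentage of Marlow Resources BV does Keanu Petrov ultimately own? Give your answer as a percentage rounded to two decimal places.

24.39%

Keanu reaches Marlow along 3 paths.
Via Tessera: 97% × 20% = 19.4%.
Via Brightwater: 20% × 6% = 1.2%.
Via Thornfield → Brightwater: 80% × 79% × 6% = 3.792%.
Total: 19.4% + 1.2% + 3.792% = 24.392%.
Rounded: 24.39%.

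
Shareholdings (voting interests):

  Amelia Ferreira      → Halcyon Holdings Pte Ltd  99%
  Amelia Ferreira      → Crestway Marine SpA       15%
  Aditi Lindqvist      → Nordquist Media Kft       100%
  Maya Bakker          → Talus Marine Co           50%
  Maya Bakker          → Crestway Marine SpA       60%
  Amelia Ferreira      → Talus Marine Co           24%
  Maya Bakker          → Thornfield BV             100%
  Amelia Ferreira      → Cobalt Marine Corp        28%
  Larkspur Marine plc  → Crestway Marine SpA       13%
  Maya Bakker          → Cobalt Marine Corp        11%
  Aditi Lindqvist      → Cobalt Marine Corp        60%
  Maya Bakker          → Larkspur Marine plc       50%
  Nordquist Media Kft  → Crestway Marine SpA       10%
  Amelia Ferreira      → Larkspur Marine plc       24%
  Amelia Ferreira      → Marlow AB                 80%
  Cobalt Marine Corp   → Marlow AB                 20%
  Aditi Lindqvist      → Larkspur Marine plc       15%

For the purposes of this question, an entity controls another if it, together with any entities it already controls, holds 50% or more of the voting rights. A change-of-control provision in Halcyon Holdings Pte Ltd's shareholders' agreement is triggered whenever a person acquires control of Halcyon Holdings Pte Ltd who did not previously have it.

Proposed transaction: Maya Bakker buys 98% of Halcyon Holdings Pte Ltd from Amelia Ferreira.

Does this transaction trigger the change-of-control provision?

Yes

The purchase adds only to Maya's holdings (Amelia's stake shrinks), so Maya is the only person who could newly come to control Halcyon.
Maya holds 50% of Larkspur, so Maya controls Larkspur.
Maya holds 50% of Talus, so Maya controls Talus.
Maya and Larkspur together hold 60% + 13% = 73% of Crestway, so Maya controls Crestway.
Maya holds 100% of Thornfield, so Maya controls Thornfield.
Neither Maya nor any entity Maya controls holds any voting interest in Halcyon.
So before the transaction, Maya does not control Halcyon.
After the purchase, Maya holds 98% of Halcyon directly, and Amelia's stake falls to 1%.
Maya holds 98% of Halcyon, so Maya controls Halcyon.
Maya did not control Halcyon before and does after, so the clause is triggered.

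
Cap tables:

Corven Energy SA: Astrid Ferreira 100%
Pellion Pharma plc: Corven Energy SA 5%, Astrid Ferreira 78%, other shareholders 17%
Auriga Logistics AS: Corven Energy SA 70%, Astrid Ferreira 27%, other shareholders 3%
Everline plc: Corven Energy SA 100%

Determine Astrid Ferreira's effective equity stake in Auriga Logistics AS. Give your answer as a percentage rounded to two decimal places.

Astrid reaches Auriga along 2 paths.
Via Corven: 100% × 70% = 70%.
Direct stake: 27% = 27%.
Total: 70% + 27% = 97%.
Rounded: 97.00%.

97.00%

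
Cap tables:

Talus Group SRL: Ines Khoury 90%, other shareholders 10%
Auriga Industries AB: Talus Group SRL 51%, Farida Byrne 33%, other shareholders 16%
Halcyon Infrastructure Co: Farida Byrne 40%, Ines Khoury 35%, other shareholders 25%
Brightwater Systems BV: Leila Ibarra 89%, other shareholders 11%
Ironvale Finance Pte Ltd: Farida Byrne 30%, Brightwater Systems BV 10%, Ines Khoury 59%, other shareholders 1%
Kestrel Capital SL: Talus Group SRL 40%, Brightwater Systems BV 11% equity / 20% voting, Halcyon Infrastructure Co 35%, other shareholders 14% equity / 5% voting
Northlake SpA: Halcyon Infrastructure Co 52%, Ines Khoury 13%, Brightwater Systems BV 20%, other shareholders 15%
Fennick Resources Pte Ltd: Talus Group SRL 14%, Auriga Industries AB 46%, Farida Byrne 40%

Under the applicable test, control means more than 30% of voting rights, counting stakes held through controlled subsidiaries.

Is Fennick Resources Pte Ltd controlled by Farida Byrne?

Yes

Farida holds 33% of Auriga, so Farida controls Auriga.
Auriga and Farida together hold 46% + 40% = 86% of Fennick, so Farida controls Fennick.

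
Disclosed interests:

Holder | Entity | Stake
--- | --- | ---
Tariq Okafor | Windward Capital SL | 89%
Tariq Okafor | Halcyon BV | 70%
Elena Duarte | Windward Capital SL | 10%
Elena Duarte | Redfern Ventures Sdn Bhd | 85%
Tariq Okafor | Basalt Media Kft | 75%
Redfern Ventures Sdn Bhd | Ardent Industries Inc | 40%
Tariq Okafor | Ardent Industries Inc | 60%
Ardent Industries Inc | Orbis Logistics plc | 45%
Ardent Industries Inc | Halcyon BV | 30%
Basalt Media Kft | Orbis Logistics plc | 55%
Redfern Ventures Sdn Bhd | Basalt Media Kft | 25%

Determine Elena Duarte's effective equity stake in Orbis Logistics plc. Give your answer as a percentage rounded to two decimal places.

Elena reaches Orbis along 2 paths.
Via Redfern → Basalt: 85% × 25% × 55% = 11.6875%.
Via Redfern → Ardent: 85% × 40% × 45% = 15.3%.
Total: 11.6875% + 15.3% = 26.9875%.
Rounded: 26.99%.

26.99%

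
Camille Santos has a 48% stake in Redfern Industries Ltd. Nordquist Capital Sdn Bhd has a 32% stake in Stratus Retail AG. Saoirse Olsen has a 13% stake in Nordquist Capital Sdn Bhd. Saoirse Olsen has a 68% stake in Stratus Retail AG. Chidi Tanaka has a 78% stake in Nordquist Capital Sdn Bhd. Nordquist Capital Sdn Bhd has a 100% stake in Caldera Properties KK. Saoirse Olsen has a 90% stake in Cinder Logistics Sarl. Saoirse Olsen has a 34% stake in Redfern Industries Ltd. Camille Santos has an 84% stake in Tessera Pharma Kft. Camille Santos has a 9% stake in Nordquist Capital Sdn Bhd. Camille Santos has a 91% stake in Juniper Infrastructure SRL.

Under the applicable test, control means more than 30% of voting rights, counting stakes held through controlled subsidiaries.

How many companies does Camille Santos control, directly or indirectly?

3

Camille holds 84% of Tessera, so Camille controls Tessera.
Camille holds 91% of Juniper, so Camille controls Juniper.
Camille holds 48% of Redfern, so Camille controls Redfern.
No other company's threshold is met.
Camille controls 3 companies.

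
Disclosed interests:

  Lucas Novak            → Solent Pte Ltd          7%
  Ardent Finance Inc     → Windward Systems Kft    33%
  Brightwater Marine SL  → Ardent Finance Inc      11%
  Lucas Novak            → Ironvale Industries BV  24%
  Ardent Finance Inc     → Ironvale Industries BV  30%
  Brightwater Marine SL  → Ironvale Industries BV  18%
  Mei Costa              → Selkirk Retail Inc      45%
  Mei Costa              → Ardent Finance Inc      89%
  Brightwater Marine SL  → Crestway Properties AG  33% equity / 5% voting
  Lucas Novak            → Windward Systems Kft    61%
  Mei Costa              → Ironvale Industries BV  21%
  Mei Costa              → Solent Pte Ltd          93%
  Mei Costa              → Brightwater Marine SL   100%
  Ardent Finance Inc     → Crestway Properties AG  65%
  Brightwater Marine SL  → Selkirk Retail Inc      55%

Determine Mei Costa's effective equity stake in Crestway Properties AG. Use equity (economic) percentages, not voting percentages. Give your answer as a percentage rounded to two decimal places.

Mei reaches Crestway along 3 paths.
Via Ardent: 89% × 65% = 57.85%.
Via Brightwater → Ardent: 100% × 11% × 65% = 7.15%.
Via Brightwater: 100% × 33% = 33%.
Total: 57.85% + 7.15% + 33% = 98%.
Rounded: 98.00%.

98.00%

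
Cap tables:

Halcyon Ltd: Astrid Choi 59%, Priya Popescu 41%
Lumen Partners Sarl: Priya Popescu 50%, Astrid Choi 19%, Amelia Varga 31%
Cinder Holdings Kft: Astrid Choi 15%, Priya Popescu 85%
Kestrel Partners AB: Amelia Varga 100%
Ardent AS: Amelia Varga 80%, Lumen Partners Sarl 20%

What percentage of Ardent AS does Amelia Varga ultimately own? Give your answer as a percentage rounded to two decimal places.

Amelia reaches Ardent along 2 paths.
Direct stake: 80% = 80%.
Via Lumen: 31% × 20% = 6.2%.
Total: 80% + 6.2% = 86.2%.
Rounded: 86.20%.

86.20%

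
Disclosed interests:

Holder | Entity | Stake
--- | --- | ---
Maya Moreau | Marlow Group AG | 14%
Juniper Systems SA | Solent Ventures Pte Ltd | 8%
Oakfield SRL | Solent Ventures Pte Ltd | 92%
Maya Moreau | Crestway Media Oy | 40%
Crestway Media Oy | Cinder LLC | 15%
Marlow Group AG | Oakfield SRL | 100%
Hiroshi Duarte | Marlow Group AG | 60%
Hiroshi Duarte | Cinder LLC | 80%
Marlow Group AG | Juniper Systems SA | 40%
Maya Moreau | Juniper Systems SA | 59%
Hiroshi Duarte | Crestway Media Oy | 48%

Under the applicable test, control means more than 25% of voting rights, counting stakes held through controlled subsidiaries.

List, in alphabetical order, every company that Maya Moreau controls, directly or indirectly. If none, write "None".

Crestway Media Oy, Juniper Systems SA

Maya holds 40% of Crestway, so Maya controls Crestway.
Maya holds 59% of Juniper, so Maya controls Juniper.
No other company's threshold is met.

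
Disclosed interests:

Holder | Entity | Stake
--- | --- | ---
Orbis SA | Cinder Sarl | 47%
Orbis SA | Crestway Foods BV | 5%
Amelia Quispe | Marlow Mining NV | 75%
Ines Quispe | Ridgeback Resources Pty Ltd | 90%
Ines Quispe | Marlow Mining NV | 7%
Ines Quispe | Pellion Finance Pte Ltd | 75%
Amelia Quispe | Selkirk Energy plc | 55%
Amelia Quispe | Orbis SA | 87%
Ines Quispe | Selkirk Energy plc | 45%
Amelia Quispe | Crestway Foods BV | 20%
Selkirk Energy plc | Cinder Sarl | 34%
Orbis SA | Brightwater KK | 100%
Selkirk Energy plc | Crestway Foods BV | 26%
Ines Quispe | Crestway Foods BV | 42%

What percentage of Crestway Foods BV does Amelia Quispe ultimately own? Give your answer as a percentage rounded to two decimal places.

38.65%

Amelia reaches Crestway along 3 paths.
Via Selkirk: 55% × 26% = 14.3%.
Via Orbis: 87% × 5% = 4.35%.
Direct stake: 20% = 20%.
Total: 14.3% + 4.35% + 20% = 38.65%.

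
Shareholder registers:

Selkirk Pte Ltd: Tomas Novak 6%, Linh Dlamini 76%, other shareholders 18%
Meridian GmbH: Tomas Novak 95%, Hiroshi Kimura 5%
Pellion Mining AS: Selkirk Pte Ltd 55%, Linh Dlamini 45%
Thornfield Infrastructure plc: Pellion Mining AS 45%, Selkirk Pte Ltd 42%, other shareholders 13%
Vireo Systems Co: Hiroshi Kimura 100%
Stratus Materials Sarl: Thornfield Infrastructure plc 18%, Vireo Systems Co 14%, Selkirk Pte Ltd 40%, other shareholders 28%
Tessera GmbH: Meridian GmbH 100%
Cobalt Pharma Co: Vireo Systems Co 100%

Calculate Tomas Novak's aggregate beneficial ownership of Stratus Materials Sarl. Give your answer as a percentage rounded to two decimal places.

Tomas reaches Stratus along 3 paths.
Via Selkirk → Pellion → Thornfield: 6% × 55% × 45% × 18% = 0.2673%.
Via Selkirk → Thornfield: 6% × 42% × 18% = 0.4536%.
Via Selkirk: 6% × 40% = 2.4%.
Total: 0.2673% + 0.4536% + 2.4% = 3.1209%.
Rounded: 3.12%.

3.12%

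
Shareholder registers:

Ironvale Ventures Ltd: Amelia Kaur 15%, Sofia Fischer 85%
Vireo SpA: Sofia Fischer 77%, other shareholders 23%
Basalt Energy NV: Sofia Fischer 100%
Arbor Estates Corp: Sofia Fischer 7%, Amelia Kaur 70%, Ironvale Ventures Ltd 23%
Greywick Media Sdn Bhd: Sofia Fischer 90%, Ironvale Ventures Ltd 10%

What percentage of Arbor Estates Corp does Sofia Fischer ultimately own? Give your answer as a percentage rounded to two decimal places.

26.55%

Sofia reaches Arbor along 2 paths.
Direct stake: 7% = 7%.
Via Ironvale: 85% × 23% = 19.55%.
Total: 7% + 19.55% = 26.55%.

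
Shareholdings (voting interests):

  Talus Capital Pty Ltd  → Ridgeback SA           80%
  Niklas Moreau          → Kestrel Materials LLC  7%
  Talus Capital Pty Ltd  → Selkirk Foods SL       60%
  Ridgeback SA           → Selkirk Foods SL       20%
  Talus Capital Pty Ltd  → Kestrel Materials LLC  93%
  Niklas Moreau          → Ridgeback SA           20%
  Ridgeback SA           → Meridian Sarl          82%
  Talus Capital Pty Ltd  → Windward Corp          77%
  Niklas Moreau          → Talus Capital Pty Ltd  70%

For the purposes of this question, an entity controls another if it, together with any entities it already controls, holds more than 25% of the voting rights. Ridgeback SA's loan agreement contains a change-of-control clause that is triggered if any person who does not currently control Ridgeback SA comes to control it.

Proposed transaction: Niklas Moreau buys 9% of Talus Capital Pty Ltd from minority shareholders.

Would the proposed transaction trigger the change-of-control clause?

No

The purchase changes only Niklas's holdings, so Niklas is the only person who could newly come to control Ridgeback.
Niklas holds 70% of Talus, so Niklas controls Talus.
Niklas and Talus together hold 20% + 80% = 100% of Ridgeback, so Niklas controls Ridgeback.
So Niklas already controls Ridgeback before the transaction.
After the purchase, Niklas's direct stake in Talus rises to 70% + 9% = 79%.
Niklas controlled Ridgeback already, so this is not a new person acquiring control; every other person's position is unchanged or reduced.
No new person acquires control, so the clause is not triggered.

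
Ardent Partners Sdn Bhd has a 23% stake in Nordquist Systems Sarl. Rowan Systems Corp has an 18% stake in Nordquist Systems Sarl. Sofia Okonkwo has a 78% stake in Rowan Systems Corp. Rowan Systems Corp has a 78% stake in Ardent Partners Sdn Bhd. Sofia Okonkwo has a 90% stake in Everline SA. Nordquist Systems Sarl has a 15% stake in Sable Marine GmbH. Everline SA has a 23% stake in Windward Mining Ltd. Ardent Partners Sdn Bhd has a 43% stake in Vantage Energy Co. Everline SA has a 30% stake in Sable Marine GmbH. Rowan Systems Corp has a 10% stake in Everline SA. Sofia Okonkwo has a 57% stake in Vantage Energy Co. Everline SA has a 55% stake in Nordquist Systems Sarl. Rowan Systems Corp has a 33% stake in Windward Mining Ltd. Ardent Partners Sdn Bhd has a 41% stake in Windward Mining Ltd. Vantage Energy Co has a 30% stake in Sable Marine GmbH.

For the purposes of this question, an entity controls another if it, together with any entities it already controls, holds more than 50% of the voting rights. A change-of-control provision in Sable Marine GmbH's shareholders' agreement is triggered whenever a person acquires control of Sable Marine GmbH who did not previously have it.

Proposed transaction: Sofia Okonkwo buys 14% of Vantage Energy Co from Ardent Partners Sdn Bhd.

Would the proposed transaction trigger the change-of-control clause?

No

The purchase adds only to Sofia's holdings (Ardent's stake shrinks), so Sofia is the only person who could newly come to control Sable.
Sofia holds 78% of Rowan, so Sofia controls Rowan.
Rowan holds 78% of Ardent, so Sofia controls Ardent.
Sofia and Ardent together hold 57% + 43% = 100% of Vantage, so Sofia controls Vantage.
Sofia and Rowan together hold 90% + 10% = 100% of Everline, so Sofia controls Everline.
Rowan and Ardent and Everline together hold 18% + 23% + 55% = 96% of Nordquist, so Sofia controls Nordquist.
Nordquist and Everline and Vantage together hold 15% + 30% + 30% = 75% of Sable, so Sofia controls Sable.
So Sofia already controls Sable before the transaction.
After the purchase, Sofia's direct stake in Vantage rises to 57% + 14% = 71%, and Ardent's stake falls to 29%.
Sofia controlled Sable already, so this is not a new person acquiring control; every other person's position is unchanged or reduced.
No new person acquires control, so the clause is not triggered.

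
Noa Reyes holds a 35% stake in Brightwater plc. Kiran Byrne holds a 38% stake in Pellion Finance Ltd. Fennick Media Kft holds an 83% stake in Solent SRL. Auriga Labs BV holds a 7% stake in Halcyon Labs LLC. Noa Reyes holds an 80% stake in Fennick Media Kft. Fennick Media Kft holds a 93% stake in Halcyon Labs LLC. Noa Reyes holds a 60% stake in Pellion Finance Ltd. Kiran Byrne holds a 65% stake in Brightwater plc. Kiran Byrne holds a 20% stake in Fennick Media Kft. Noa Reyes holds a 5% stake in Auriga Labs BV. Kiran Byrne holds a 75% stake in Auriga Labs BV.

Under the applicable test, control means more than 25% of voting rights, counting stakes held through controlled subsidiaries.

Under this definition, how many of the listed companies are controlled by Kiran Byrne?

3

Kiran holds 75% of Auriga, so Kiran controls Auriga.
Kiran holds 38% of Pellion, so Kiran controls Pellion.
Kiran holds 65% of Brightwater, so Kiran controls Brightwater.
No other company's threshold is met.
Kiran controls 3 companies.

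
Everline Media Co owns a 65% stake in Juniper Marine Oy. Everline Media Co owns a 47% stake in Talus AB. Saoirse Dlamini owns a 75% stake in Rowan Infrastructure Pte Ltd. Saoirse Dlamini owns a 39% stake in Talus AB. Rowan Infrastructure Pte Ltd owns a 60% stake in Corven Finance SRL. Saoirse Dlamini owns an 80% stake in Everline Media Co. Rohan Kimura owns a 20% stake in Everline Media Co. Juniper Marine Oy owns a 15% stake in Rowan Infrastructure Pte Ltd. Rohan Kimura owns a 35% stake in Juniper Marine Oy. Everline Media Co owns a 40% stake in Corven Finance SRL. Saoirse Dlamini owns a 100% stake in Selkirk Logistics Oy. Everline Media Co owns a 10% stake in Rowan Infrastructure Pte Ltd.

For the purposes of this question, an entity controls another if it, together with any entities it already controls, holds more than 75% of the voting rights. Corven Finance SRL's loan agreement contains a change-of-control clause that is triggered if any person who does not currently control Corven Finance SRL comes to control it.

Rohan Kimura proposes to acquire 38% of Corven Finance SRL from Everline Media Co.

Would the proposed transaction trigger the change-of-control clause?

The purchase adds only to Rohan's holdings (Everline's stake shrinks), so Rohan is the only person who could newly come to control Corven.
Rohan's largest direct stake is 35% in Juniper, which does not meet the threshold, so Rohan controls no company.
Neither Rohan nor any entity Rohan controls holds any voting interest in Corven.
So before the transaction, Rohan does not control Corven.
After the purchase, Rohan holds 38% of Corven directly, and Everline's stake falls to 2%.
After the transaction, Rohan's side holds 38% of Corven, not > 75%, so Rohan still does not control Corven.
No new person acquires control, so the clause is not triggered.

No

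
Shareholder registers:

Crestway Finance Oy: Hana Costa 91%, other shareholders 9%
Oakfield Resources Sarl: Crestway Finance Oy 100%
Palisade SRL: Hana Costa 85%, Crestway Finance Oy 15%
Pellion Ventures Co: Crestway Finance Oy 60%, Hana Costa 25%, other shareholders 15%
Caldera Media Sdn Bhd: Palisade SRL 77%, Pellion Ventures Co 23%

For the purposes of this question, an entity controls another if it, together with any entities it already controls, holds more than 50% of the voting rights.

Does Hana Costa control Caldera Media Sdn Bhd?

Yes

Hana holds 91% of Crestway, so Hana controls Crestway.
Hana and Crestway together hold 85% + 15% = 100% of Palisade, so Hana controls Palisade.
Crestway and Hana together hold 60% + 25% = 85% of Pellion, so Hana controls Pellion.
Palisade and Pellion together hold 77% + 23% = 100% of Caldera, so Hana controls Caldera.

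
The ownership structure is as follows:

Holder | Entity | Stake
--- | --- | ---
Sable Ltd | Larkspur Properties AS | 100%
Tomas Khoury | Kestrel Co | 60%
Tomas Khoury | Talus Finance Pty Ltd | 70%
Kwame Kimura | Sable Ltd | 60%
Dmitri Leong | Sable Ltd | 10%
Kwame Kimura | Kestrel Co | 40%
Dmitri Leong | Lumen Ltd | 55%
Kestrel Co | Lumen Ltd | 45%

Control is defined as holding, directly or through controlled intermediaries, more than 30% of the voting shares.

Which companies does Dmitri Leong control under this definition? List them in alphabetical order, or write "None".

Dmitri holds 55% of Lumen, so Dmitri controls Lumen.
No other company's threshold is met.

Lumen Ltd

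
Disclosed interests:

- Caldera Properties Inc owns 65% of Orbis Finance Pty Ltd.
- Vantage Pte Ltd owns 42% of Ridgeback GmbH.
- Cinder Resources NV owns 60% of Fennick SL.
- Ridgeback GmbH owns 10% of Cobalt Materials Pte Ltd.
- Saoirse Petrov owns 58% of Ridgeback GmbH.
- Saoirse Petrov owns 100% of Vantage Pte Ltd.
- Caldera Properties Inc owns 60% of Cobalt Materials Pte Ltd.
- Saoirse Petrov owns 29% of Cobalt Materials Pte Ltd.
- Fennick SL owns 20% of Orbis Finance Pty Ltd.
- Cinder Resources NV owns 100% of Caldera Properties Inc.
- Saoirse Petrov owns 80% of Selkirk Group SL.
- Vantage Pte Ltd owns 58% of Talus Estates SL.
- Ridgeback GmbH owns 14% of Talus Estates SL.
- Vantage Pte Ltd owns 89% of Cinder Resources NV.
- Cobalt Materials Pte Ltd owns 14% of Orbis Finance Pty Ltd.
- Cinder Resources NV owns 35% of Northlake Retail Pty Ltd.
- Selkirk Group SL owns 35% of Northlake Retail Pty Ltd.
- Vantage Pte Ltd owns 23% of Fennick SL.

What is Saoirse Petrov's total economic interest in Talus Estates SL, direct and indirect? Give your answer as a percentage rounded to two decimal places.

Saoirse reaches Talus along 3 paths.
Via Vantage → Ridgeback: 100% × 42% × 14% = 5.88%.
Via Ridgeback: 58% × 14% = 8.12%.
Via Vantage: 100% × 58% = 58%.
Total: 5.88% + 8.12% + 58% = 72%.
Rounded: 72.00%.

72.00%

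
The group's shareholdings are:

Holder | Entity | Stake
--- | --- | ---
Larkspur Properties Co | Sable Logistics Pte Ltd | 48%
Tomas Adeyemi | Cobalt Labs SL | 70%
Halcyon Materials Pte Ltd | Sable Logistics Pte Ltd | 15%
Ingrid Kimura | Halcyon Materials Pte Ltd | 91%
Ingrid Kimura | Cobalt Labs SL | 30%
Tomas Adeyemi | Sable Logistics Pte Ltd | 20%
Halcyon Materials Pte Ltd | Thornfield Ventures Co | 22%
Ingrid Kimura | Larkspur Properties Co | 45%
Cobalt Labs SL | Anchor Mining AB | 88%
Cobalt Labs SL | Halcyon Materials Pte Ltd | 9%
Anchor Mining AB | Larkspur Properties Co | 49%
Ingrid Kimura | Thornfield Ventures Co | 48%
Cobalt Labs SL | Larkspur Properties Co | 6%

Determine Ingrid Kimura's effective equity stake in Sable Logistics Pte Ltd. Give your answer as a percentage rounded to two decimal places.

42.73%

Ingrid reaches Sable along 5 paths.
Via Larkspur: 45% × 48% = 21.6%.
Via Cobalt → Anchor → Larkspur: 30% × 88% × 49% × 48% = 6.20928%.
Via Cobalt → Larkspur: 30% × 6% × 48% = 0.864%.
Via Cobalt → Halcyon: 30% × 9% × 15% = 0.405%.
Via Halcyon: 91% × 15% = 13.65%.
Total: 21.6% + 6.20928% + 0.864% + 0.405% + 13.65% = 42.72828%.
Rounded: 42.73%.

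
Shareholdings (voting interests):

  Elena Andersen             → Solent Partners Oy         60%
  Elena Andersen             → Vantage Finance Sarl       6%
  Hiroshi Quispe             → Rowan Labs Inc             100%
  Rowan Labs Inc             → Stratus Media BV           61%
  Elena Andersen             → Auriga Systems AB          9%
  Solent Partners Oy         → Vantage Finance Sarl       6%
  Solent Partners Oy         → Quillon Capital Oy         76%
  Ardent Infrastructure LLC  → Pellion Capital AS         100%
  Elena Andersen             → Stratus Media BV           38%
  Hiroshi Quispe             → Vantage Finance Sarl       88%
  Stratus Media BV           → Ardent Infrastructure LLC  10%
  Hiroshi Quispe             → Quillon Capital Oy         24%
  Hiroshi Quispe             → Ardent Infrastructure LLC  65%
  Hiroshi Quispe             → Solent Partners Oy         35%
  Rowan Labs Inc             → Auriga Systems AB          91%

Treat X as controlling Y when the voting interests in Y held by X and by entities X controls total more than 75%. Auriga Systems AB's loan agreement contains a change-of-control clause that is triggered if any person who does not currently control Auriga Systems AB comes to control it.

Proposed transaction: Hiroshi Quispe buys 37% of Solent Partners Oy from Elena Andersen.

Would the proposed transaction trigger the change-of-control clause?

No

The purchase adds only to Hiroshi's holdings (Elena's stake shrinks), so Hiroshi is the only person who could newly come to control Auriga.
Hiroshi holds 100% of Rowan, so Hiroshi controls Rowan.
Rowan holds 91% of Auriga, so Hiroshi controls Auriga.
So Hiroshi already controls Auriga before the transaction.
After the purchase, Hiroshi's direct stake in Solent rises to 35% + 37% = 72%, and Elena's stake falls to 23%.
Hiroshi controlled Auriga already, so this is not a new person acquiring control; every other person's position is unchanged or reduced.
No new person acquires control, so the clause is not triggered.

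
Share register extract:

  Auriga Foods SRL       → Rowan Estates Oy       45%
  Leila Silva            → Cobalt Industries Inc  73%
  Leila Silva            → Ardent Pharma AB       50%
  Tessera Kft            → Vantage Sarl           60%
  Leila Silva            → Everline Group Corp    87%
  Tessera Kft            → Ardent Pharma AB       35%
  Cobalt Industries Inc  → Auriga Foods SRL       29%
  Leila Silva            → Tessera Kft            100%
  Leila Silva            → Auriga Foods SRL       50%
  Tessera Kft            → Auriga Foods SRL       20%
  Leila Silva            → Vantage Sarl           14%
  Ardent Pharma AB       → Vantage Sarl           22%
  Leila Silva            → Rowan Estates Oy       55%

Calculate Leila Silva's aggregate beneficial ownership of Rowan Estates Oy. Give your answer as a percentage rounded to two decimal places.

Leila reaches Rowan along 4 paths.
Direct stake: 55% = 55%.
Via Tessera → Auriga: 100% × 20% × 45% = 9%.
Via Auriga: 50% × 45% = 22.5%.
Via Cobalt → Auriga: 73% × 29% × 45% = 9.5265%.
Total: 55% + 9% + 22.5% + 9.5265% = 96.0265%.
Rounded: 96.03%.

96.03%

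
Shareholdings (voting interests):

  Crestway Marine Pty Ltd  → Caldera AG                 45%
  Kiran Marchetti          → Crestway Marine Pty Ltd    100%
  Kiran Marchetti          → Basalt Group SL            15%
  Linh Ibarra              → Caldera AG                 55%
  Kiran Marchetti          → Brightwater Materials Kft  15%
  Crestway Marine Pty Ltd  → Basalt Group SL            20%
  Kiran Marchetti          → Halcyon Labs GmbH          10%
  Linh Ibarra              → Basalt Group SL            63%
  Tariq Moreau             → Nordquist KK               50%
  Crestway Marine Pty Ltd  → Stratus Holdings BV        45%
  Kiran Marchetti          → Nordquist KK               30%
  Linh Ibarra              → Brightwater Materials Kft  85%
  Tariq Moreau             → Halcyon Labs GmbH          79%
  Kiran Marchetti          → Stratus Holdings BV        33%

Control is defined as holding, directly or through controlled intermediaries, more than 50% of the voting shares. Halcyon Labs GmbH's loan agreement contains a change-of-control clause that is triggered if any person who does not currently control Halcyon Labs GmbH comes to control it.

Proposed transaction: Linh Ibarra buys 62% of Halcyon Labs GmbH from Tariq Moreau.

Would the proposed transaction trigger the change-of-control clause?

Yes

The purchase adds only to Linh's holdings (Tariq's stake shrinks), so Linh is the only person who could newly come to control Halcyon.
Linh holds 85% of Brightwater, so Linh controls Brightwater.
Linh holds 63% of Basalt, so Linh controls Basalt.
Linh holds 55% of Caldera, so Linh controls Caldera.
Neither Linh nor any entity Linh controls holds any voting interest in Halcyon.
So before the transaction, Linh does not control Halcyon.
After the purchase, Linh holds 62% of Halcyon directly, and Tariq's stake falls to 17%.
Linh holds 62% of Halcyon, so Linh controls Halcyon.
Linh did not control Halcyon before and does after, so the clause is triggered.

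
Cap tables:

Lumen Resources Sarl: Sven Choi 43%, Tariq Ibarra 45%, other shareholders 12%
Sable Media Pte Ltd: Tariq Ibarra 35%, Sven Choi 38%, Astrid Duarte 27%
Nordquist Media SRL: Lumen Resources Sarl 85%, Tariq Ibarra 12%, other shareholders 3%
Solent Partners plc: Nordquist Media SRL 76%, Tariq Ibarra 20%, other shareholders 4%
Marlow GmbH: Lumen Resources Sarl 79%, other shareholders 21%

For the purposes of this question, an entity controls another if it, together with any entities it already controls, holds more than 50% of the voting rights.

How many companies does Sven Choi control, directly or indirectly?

Sven's largest direct stake is 43% in Lumen, which does not meet the threshold.
Sven controls 0 companies.

0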